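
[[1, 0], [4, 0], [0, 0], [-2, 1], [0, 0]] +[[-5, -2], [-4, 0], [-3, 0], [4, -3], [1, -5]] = [[-4, -2], [0, 0], [-3, 0], [2, -2], [1, -5]]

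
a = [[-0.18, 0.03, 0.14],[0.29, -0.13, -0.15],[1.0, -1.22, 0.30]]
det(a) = 0.002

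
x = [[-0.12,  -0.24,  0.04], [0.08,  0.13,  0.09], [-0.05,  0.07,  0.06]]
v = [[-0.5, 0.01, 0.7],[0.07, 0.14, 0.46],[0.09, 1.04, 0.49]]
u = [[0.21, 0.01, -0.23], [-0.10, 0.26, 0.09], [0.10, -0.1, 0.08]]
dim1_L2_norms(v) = [0.86, 0.49, 1.15]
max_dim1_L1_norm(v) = 1.62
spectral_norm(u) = 0.37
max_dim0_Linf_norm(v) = 1.04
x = u @ v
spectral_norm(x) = 0.31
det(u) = 0.01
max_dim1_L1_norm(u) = 0.45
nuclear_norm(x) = 0.50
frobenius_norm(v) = 1.52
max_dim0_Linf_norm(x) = 0.24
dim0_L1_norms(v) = [0.66, 1.19, 1.65]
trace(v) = 0.13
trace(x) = 0.07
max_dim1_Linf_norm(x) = 0.24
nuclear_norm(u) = 0.73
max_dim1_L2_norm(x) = 0.27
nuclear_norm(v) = 2.31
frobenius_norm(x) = 0.34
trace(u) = 0.55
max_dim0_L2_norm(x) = 0.28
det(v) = 0.25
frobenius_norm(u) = 0.46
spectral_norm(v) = 1.27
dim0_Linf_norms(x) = [0.12, 0.24, 0.09]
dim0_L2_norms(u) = [0.25, 0.28, 0.26]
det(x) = 0.00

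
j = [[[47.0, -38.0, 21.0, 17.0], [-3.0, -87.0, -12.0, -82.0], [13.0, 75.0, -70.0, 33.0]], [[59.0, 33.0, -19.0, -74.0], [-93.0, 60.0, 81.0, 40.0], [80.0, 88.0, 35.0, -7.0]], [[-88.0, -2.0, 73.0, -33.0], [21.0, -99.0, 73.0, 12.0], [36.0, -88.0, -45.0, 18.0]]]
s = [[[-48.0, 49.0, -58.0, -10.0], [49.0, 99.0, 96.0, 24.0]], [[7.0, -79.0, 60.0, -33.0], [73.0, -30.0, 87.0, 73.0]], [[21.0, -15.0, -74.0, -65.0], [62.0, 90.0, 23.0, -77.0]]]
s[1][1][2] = 87.0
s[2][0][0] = 21.0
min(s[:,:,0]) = -48.0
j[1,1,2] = 81.0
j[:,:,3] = [[17.0, -82.0, 33.0], [-74.0, 40.0, -7.0], [-33.0, 12.0, 18.0]]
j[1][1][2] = 81.0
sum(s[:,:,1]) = 114.0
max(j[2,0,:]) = 73.0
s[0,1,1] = 99.0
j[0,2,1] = 75.0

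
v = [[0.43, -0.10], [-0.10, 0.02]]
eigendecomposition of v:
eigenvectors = [[0.97, 0.22], [-0.22, 0.97]]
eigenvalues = [0.45, -0.0]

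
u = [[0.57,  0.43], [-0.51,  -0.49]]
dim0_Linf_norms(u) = [0.57, 0.49]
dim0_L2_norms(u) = [0.76, 0.65]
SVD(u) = [[-0.71, 0.7], [0.7, 0.71]] @ diag([1.0032063472395627, 0.05980823403390228]) @ [[-0.76, -0.65], [0.65, -0.76]]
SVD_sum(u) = [[0.54, 0.46], [-0.54, -0.46]] + [[0.03, -0.03],[0.03, -0.03]]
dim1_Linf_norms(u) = [0.57, 0.51]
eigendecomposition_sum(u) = [[0.45, 0.25], [-0.30, -0.16]] + [[0.12, 0.18], [-0.21, -0.33]]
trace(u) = 0.08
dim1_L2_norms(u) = [0.71, 0.71]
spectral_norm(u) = 1.00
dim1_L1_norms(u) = [1.0, 1.0]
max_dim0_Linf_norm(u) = 0.57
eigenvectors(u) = [[0.84, -0.48],[-0.55, 0.88]]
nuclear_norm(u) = 1.06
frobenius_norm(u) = 1.00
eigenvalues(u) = [0.29, -0.21]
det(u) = -0.06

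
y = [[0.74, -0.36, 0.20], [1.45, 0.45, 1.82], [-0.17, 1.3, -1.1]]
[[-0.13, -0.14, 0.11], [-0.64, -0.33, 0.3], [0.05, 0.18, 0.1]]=y @ [[-0.19,-0.14,0.19], [-0.13,0.05,0.09], [-0.17,-0.08,-0.01]]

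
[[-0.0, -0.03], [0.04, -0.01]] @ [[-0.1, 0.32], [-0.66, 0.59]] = [[0.02, -0.02], [0.0, 0.01]]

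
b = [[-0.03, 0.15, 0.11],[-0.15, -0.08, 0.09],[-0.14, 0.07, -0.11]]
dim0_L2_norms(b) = [0.21, 0.18, 0.18]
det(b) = -0.01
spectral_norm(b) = 0.21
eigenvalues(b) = [(-0.02+0.2j), (-0.02-0.2j), (-0.18+0j)]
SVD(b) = [[-0.39, 0.92, -0.07], [-0.66, -0.33, -0.68], [-0.64, -0.22, 0.73]] @ diag([0.20929983933465063, 0.1844204988162714, 0.17686903875706195]) @ [[0.96, -0.24, -0.15],  [0.29, 0.81, 0.52],  [0.01, 0.54, -0.84]]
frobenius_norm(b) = 0.33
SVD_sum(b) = [[-0.08, 0.02, 0.01], [-0.13, 0.03, 0.02], [-0.13, 0.03, 0.02]] + [[0.05, 0.14, 0.09], [-0.02, -0.05, -0.03], [-0.01, -0.03, -0.02]] + [[-0.0, -0.01, 0.01], [-0.0, -0.06, 0.1], [0.00, 0.07, -0.11]]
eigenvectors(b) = [[0.69+0.00j, 0.69-0.00j, 0.06+0.00j], [(0.05+0.55j), 0.05-0.55j, (-0.63+0j)], [-0.02+0.47j, -0.02-0.47j, (0.78+0j)]]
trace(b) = -0.22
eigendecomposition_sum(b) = [[(-0.01+0.1j), 0.07+0.01j, 0.06+0.00j], [-0.08-0.00j, -0.00+0.06j, 0.05j], [-0.07-0.01j, (-0.01+0.05j), (-0+0.04j)]] + [[-0.01-0.10j, 0.07-0.01j, 0.06-0.00j], [(-0.08+0j), -0.00-0.06j, 0.00-0.05j], [(-0.07+0.01j), (-0.01-0.05j), -0.00-0.04j]] + [[-0.00+0.00j,(0.01+0j),-0.01+0.00j], [(0.01-0j),-0.07-0.00j,0.08-0.00j], [-0.01+0.00j,0.09+0.00j,-0.10+0.00j]]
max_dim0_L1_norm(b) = 0.32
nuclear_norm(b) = 0.57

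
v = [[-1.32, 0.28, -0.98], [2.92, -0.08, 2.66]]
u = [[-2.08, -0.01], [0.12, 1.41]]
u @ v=[[2.72, -0.58, 2.01],[3.96, -0.08, 3.63]]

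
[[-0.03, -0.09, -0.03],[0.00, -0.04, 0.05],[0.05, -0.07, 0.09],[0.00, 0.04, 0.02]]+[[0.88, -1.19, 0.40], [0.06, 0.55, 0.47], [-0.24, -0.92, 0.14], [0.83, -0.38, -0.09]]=[[0.85, -1.28, 0.37],[0.06, 0.51, 0.52],[-0.19, -0.99, 0.23],[0.83, -0.34, -0.07]]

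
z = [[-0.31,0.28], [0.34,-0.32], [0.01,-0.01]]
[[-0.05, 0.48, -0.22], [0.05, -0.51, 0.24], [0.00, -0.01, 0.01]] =z@[[0.68,-2.16,0.23], [0.58,-0.69,-0.52]]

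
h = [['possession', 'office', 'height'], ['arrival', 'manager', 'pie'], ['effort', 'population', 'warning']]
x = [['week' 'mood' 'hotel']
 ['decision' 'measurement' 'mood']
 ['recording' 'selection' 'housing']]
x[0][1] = 'mood'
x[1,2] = 'mood'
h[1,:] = ['arrival', 'manager', 'pie']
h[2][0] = 'effort'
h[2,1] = 'population'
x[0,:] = ['week', 'mood', 'hotel']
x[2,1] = 'selection'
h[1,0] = 'arrival'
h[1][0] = 'arrival'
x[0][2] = 'hotel'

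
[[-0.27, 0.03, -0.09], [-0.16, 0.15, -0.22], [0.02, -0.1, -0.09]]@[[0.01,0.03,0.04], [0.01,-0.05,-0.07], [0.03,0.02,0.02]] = [[-0.01, -0.01, -0.01], [-0.01, -0.02, -0.02], [-0.0, 0.00, 0.01]]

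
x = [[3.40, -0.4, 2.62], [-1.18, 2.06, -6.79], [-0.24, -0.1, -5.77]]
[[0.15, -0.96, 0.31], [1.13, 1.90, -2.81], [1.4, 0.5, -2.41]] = x @[[0.22, -0.15, -0.25], [-0.15, 0.54, -0.09], [-0.25, -0.09, 0.43]]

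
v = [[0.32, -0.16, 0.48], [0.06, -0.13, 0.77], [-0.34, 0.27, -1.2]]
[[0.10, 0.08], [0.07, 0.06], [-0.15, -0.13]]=v@ [[0.28, 0.21], [0.32, 0.24], [0.12, 0.10]]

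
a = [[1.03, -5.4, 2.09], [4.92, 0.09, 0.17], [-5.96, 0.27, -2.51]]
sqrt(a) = [[2.07-0.05j, -1.40-0.14j, 0.74-0.14j],  [(1.29+0.11j), 1.43+0.32j, (-0.27+0.31j)],  [(-2.07+0.36j), (-0.94+1j), (0.01+0.99j)]]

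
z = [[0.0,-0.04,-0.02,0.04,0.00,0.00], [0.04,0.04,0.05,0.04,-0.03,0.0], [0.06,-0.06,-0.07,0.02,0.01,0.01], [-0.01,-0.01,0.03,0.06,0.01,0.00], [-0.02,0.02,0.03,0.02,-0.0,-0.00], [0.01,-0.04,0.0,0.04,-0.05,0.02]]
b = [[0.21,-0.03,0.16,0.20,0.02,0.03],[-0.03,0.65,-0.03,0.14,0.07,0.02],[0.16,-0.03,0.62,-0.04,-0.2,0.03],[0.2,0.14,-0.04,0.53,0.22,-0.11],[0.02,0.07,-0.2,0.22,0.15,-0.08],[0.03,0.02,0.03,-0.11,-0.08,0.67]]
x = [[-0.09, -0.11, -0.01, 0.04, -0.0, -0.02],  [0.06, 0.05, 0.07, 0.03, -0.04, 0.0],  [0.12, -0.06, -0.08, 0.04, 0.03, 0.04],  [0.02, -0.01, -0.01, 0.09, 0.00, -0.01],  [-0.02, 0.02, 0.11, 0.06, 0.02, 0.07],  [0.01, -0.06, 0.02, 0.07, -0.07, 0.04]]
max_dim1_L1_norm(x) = 0.37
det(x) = -0.00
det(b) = 0.00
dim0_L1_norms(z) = [0.14, 0.21, 0.2, 0.22, 0.1, 0.03]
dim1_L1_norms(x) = [0.27, 0.25, 0.37, 0.14, 0.3, 0.27]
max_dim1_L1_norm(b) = 1.24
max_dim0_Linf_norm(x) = 0.12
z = b @ x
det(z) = 0.00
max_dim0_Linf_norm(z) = 0.07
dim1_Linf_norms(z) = [0.04, 0.05, 0.07, 0.06, 0.03, 0.05]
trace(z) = 0.05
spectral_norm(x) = 0.19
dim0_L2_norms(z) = [0.08, 0.09, 0.1, 0.1, 0.06, 0.02]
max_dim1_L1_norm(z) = 0.23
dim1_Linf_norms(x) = [0.11, 0.07, 0.12, 0.09, 0.11, 0.07]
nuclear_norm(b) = 2.83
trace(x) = 0.03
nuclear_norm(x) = 0.72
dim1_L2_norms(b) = [0.33, 0.67, 0.67, 0.63, 0.35, 0.69]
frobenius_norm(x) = 0.33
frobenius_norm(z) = 0.19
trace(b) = 2.83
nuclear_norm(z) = 0.38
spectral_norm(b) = 0.90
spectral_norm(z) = 0.14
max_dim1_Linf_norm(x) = 0.12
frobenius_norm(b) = 1.42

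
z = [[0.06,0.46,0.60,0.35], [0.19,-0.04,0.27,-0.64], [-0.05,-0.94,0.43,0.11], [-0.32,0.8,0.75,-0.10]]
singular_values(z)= [1.42, 0.96, 0.75, 0.31]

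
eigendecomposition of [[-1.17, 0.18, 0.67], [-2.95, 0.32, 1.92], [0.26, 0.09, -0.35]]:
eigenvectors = [[-0.30, -0.55, 0.38], [-0.93, -0.32, 0.81], [0.22, -0.77, 0.45]]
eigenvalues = [-1.1, -0.13, 0.03]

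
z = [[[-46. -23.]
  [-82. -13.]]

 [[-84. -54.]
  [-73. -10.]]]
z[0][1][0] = -82.0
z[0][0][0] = -46.0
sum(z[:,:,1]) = -100.0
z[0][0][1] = -23.0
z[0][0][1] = -23.0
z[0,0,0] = -46.0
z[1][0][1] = -54.0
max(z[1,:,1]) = -10.0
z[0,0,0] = -46.0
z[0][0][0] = -46.0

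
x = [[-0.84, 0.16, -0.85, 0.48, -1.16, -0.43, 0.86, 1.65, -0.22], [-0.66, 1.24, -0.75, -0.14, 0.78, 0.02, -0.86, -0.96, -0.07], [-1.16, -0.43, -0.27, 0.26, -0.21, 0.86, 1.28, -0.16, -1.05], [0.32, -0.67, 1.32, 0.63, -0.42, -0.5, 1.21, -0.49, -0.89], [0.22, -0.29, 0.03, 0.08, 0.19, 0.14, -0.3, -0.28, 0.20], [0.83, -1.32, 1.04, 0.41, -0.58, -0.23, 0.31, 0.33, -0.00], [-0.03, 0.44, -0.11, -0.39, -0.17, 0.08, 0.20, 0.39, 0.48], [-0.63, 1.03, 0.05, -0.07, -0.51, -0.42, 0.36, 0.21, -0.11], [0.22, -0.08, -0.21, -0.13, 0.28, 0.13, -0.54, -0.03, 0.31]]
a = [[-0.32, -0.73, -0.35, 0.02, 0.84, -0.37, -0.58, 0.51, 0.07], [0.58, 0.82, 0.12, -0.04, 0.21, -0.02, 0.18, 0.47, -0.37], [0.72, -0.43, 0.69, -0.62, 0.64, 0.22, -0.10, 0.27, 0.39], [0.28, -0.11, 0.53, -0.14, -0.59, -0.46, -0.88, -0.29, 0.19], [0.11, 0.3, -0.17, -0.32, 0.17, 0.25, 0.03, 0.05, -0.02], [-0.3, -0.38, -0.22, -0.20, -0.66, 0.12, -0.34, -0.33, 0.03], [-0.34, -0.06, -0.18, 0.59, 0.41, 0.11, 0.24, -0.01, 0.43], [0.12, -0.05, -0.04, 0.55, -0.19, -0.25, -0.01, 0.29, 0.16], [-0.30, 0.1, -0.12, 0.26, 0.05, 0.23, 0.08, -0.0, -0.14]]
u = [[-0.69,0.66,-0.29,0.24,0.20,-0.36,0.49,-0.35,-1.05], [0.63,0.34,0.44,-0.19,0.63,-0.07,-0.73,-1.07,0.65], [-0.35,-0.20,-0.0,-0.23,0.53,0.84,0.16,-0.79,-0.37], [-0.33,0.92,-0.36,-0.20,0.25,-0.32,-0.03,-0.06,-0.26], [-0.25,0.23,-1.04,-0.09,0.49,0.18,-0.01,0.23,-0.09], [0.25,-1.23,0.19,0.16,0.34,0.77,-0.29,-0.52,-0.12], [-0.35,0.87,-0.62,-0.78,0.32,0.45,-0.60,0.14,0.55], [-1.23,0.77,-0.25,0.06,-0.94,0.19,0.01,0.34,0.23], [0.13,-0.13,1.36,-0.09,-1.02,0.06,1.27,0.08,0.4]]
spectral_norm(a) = 1.72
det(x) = 0.00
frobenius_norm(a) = 3.29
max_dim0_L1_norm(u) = 5.35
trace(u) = 0.85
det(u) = -0.00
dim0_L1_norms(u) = [4.21, 5.35, 4.55, 2.04, 4.72, 3.24, 3.59, 3.58, 3.72]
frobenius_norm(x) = 5.53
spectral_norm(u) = 2.84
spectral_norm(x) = 3.59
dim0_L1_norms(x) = [4.91, 5.66, 4.63, 2.59, 4.3, 2.81, 5.92, 4.5, 3.33]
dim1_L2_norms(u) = [1.64, 1.8, 1.41, 1.17, 1.24, 1.65, 1.69, 1.81, 2.17]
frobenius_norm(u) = 4.94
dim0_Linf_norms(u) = [1.23, 1.23, 1.36, 0.78, 1.02, 0.84, 1.27, 1.07, 1.05]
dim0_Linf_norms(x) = [1.16, 1.32, 1.32, 0.63, 1.16, 0.86, 1.28, 1.65, 1.05]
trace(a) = 1.73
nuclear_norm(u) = 11.75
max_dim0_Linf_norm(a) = 0.88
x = a @ u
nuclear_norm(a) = 8.05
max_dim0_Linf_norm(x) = 1.65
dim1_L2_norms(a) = [1.48, 1.21, 1.5, 1.36, 0.57, 1.0, 0.96, 0.73, 0.51]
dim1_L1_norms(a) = [3.79, 2.81, 4.08, 3.47, 1.42, 2.58, 2.37, 1.66, 1.28]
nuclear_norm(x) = 11.83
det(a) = -0.00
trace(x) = 1.44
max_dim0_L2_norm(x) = 2.3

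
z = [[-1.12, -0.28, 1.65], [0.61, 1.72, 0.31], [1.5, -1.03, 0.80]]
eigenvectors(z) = [[(0.86+0j), (-0.4+0.05j), -0.40-0.05j], [-0.10+0.00j, 0.04+0.59j, 0.04-0.59j], [-0.49+0.00j, -0.70+0.00j, -0.70-0.00j]]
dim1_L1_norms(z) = [3.05, 2.64, 3.33]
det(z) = -7.19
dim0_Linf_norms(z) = [1.5, 1.72, 1.65]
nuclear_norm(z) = 5.82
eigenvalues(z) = [(-2.03+0j), (1.72+0.77j), (1.72-0.77j)]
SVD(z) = [[0.64, 0.64, 0.42], [-0.6, 0.07, 0.8], [0.48, -0.76, 0.43]] @ diag([2.147839506629737, 2.0169005145904664, 1.658824212508738]) @ [[-0.17,-0.79,0.58],  [-0.90,0.36,0.23],  [0.40,0.49,0.78]]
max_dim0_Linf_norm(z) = 1.72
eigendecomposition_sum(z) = [[-1.52-0.00j, 0.13-0.00j, 0.87+0.00j], [0.18+0.00j, -0.01+0.00j, (-0.1-0j)], [0.87+0.00j, -0.07+0.00j, (-0.5-0j)]] + [[0.20+0.14j, (-0.2+0.59j), 0.39+0.12j], [(0.22-0.29j), (0.87+0.35j), 0.21-0.57j], [(0.32+0.28j), -0.48+0.98j, (0.65+0.29j)]] + [[(0.2-0.14j), -0.20-0.59j, 0.39-0.12j], [0.22+0.29j, 0.87-0.35j, 0.21+0.57j], [0.32-0.28j, (-0.48-0.98j), (0.65-0.29j)]]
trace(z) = 1.40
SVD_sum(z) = [[-0.23, -1.09, 0.8], [0.22, 1.02, -0.75], [-0.17, -0.82, 0.6]] + [[-1.17, 0.47, 0.3], [-0.13, 0.05, 0.03], [1.39, -0.56, -0.36]] + [[0.28, 0.34, 0.55], [0.52, 0.65, 1.03], [0.28, 0.35, 0.55]]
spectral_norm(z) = 2.15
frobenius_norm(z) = 3.38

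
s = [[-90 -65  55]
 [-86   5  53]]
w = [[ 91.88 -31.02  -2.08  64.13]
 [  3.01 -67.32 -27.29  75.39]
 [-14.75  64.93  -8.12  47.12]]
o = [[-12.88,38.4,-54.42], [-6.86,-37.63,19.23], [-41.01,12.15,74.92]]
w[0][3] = 64.13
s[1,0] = -86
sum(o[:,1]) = 12.919999999999996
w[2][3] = 47.12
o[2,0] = -41.01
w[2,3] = 47.12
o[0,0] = -12.88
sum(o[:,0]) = -60.75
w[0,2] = -2.08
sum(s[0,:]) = -100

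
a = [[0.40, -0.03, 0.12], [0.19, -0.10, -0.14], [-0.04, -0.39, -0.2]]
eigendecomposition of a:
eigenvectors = [[-0.75, 0.47, -0.11], [-0.50, 0.61, 0.47], [0.44, -0.64, 0.87]]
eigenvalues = [0.31, 0.2, -0.41]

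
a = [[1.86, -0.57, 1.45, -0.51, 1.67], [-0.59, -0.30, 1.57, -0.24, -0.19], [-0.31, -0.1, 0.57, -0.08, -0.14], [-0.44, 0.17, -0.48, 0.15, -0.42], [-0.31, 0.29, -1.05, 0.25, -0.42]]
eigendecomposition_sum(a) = [[1.79, -0.35, 0.58, -0.33, 1.46], [-0.74, 0.15, -0.24, 0.14, -0.61], [-0.37, 0.07, -0.12, 0.07, -0.3], [-0.41, 0.08, -0.13, 0.08, -0.34], [-0.23, 0.05, -0.07, 0.04, -0.19]] + [[0.09, -0.33, 1.23, -0.29, 0.29], [0.19, -0.73, 2.73, -0.65, 0.64], [0.07, -0.26, 0.97, -0.23, 0.23], [-0.03, 0.11, -0.43, 0.10, -0.10], [-0.09, 0.35, -1.32, 0.31, -0.31]] + [[-0.01, 0.11, -0.37, 0.11, -0.09], [-0.04, 0.28, -0.92, 0.27, -0.22], [-0.01, 0.09, -0.28, 0.08, -0.07], [0.0, -0.03, 0.09, -0.03, 0.02], [0.01, -0.11, 0.36, -0.10, 0.08]] + [[0.00, -0.0, 0.01, 0.00, 0.01], [-0.00, 0.0, -0.00, -0.00, -0.0], [0.00, -0.00, 0.00, 0.00, 0.0], [-0.0, 0.0, -0.01, -0.0, -0.00], [-0.00, 0.00, -0.01, -0.0, -0.01]] + [[-0.00, 0.0, -0.00, -0.0, 0.0],[0.00, -0.00, 0.00, 0.0, -0.00],[0.00, -0.00, 0.0, 0.00, -0.0],[-0.00, 0.0, -0.00, -0.0, 0.0],[0.00, -0.0, 0.0, 0.0, -0.0]]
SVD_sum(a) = [[1.5, -0.63, 1.86, -0.55, 1.47], [0.36, -0.15, 0.45, -0.13, 0.36], [0.09, -0.04, 0.11, -0.03, 0.09], [-0.41, 0.17, -0.51, 0.15, -0.40], [-0.59, 0.25, -0.73, 0.22, -0.57]] + [[0.35, 0.06, -0.41, 0.04, 0.20],[-0.96, -0.15, 1.12, -0.11, -0.54],[-0.4, -0.06, 0.46, -0.05, -0.23],[-0.03, -0.00, 0.03, -0.00, -0.02],[0.28, 0.04, -0.32, 0.03, 0.16]] + [[0.0, 0.0, 0.0, 0.00, -0.0], [0.0, 0.0, 0.00, 0.00, -0.0], [-0.0, -0.0, -0.0, -0.00, 0.00], [0.0, 0.00, 0.0, 0.00, -0.00], [0.0, 0.0, 0.0, 0.00, -0.0]] + [[0.00, -0.00, -0.0, -0.00, -0.0],[-0.00, 0.00, 0.00, 0.0, 0.0],[0.0, -0.00, -0.00, -0.00, -0.0],[-0.0, 0.0, 0.00, 0.00, 0.0],[0.00, -0.0, -0.0, -0.0, -0.00]] + [[0.0, 0.00, 0.0, -0.0, -0.0], [-0.0, -0.0, -0.0, 0.0, 0.00], [0.0, 0.00, 0.0, -0.0, -0.00], [0.0, 0.00, 0.0, -0.00, -0.0], [-0.00, -0.0, -0.00, 0.00, 0.0]]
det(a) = 0.00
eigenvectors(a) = [[-0.88, 0.36, 0.33, -0.55, -0.08], [0.37, 0.79, 0.84, 0.05, 0.83], [0.18, 0.28, 0.26, -0.06, 0.07], [0.20, -0.12, -0.08, 0.29, -0.53], [0.11, -0.38, -0.32, 0.78, 0.15]]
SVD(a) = [[-0.88, 0.31, 0.26, 0.11, 0.22], [-0.21, -0.85, 0.46, -0.03, -0.16], [-0.05, -0.35, -0.45, 0.65, 0.5], [0.24, -0.02, 0.33, -0.40, 0.82], [0.34, 0.24, 0.64, 0.64, -0.05]] @ diag([3.330007342421546, 1.8638897645960546, 0.007917035162536189, 0.001601652743850375, 0.0008944916868594546]) @ [[-0.51, 0.21, -0.64, 0.19, -0.5], [0.61, 0.09, -0.71, 0.07, 0.34], [0.42, 0.44, 0.29, 0.64, -0.38], [0.44, -0.42, -0.06, -0.38, -0.7], [0.07, 0.76, 0.07, -0.64, -0.08]]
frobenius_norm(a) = 3.82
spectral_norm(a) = 3.33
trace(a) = 1.86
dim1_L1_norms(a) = [6.06, 2.89, 1.2, 1.66, 2.32]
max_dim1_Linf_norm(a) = 1.86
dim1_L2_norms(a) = [2.99, 1.73, 0.68, 0.81, 1.23]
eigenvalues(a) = [1.7, 0.12, 0.04, -0.01, -0.0]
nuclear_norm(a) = 5.20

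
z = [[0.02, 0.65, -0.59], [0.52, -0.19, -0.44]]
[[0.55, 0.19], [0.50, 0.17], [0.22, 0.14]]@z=[[0.11, 0.32, -0.41], [0.10, 0.29, -0.37], [0.08, 0.12, -0.19]]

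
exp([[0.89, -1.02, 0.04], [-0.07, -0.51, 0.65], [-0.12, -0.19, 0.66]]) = [[2.51,-1.34,-0.40], [-0.15,0.6,0.74], [-0.25,-0.13,1.87]]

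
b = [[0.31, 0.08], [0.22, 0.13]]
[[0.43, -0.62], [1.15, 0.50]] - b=[[0.12, -0.70], [0.93, 0.37]]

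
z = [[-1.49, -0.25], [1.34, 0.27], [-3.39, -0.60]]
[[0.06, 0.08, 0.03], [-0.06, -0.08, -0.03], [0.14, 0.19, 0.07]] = z @ [[-0.03, -0.06, -0.03],  [-0.07, 0.02, 0.05]]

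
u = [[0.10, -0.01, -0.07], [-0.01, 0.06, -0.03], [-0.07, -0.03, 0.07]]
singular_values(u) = [0.16, 0.07, 0.0]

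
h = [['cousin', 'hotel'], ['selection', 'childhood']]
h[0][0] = 'cousin'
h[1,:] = ['selection', 'childhood']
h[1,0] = 'selection'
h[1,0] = 'selection'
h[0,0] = 'cousin'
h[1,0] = 'selection'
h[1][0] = 'selection'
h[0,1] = 'hotel'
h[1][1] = 'childhood'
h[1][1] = 'childhood'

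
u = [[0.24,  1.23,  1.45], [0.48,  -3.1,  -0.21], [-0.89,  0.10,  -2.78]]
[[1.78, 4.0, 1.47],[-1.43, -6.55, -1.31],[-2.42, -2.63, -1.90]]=u @ [[-2.34, 2.71, 0.88], [-0.01, 2.52, 0.53], [1.62, 0.17, 0.42]]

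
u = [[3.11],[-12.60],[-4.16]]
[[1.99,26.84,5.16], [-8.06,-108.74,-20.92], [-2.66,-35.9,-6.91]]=u @ [[0.64, 8.63, 1.66]]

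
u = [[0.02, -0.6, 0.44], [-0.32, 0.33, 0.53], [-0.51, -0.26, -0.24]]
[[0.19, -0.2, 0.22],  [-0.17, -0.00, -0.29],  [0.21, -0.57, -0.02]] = u @[[-0.13, 0.79, 0.31], [-0.42, 0.48, -0.43], [-0.13, 0.17, -0.1]]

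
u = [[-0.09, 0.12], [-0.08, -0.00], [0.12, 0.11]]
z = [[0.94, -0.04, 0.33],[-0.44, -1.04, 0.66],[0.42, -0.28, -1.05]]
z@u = [[-0.04, 0.15], [0.2, 0.02], [-0.14, -0.07]]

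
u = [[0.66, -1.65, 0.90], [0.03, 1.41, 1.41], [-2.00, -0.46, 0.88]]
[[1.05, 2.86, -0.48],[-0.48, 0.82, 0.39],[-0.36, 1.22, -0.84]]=u @ [[0.33,0.22,0.3], [-0.45,-0.86,0.36], [0.1,1.44,-0.09]]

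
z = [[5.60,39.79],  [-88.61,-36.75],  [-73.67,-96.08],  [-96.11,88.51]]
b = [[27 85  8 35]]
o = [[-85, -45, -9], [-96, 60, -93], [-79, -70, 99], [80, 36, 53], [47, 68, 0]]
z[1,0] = -88.61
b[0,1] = 85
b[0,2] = 8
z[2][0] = -73.67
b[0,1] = 85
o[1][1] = 60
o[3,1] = 36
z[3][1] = 88.51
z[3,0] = -96.11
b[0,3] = 35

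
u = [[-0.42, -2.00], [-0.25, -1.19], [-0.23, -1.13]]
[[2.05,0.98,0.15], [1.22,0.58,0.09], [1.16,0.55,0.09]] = u@[[0.13, -0.91, 0.94], [-1.05, -0.30, -0.27]]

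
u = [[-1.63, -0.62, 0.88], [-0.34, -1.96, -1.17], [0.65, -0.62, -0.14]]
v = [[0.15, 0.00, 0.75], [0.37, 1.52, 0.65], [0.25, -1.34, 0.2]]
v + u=[[-1.48, -0.62, 1.63], [0.03, -0.44, -0.52], [0.90, -1.96, 0.06]]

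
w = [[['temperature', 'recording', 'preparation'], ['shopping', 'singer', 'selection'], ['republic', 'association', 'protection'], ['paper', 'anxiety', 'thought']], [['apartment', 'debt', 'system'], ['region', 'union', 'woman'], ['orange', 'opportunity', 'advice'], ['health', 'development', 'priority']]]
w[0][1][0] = 'shopping'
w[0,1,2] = 'selection'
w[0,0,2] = 'preparation'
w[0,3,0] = 'paper'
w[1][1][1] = 'union'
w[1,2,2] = 'advice'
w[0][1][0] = 'shopping'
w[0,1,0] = 'shopping'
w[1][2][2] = 'advice'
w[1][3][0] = 'health'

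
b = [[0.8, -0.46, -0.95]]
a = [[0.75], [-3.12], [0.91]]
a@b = [[0.60, -0.34, -0.71],[-2.5, 1.44, 2.96],[0.73, -0.42, -0.86]]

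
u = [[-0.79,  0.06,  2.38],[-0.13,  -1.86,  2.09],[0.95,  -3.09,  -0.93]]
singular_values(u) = [3.69, 3.43, 0.09]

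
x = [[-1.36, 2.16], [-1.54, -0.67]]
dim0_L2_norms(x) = [2.05, 2.26]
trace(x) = -2.03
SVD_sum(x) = [[-1.58, 1.99], [-0.27, 0.34]] + [[0.22,0.17], [-1.27,-1.01]]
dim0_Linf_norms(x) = [1.54, 2.16]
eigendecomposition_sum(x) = [[(-0.68+0.8j), (1.08+0.61j)],[(-0.77-0.44j), (-0.34+0.99j)]] + [[-0.68-0.80j, (1.08-0.61j)], [-0.77+0.44j, (-0.34-0.99j)]]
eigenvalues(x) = [(-1.02+1.79j), (-1.02-1.79j)]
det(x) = 4.24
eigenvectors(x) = [[(0.76+0j), (0.76-0j)],[(0.12+0.63j), (0.12-0.63j)]]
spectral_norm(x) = 2.57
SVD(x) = [[-0.99, -0.17], [-0.17, 0.99]] @ diag([2.5739637952232033, 1.6463324029126578]) @ [[0.62, -0.78], [-0.78, -0.62]]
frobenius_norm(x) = 3.06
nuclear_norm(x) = 4.22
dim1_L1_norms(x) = [3.52, 2.21]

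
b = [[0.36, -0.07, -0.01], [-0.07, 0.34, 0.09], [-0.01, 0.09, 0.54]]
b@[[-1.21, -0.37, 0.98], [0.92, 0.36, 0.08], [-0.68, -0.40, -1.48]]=[[-0.49, -0.15, 0.36], [0.34, 0.11, -0.17], [-0.27, -0.18, -0.80]]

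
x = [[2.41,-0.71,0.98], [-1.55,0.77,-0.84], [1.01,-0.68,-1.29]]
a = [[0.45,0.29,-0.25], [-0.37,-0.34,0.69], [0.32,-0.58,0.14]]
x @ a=[[1.66, 0.37, -0.96], [-1.25, -0.22, 0.8], [0.29, 1.27, -0.90]]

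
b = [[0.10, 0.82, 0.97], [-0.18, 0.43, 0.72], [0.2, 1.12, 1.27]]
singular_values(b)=[2.28, 0.29, 0.0]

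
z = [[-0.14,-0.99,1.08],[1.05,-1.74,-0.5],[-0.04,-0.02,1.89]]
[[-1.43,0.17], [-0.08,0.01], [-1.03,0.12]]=z@[[0.92, -0.11], [0.75, -0.09], [-0.52, 0.06]]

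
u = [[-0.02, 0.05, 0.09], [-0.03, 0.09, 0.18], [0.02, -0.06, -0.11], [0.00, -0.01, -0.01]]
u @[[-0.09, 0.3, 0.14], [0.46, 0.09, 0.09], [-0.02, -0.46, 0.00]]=[[0.02, -0.04, 0.00],[0.04, -0.08, 0.0],[-0.03, 0.05, -0.00],[-0.00, 0.0, -0.00]]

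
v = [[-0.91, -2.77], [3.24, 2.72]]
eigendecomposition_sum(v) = [[-0.46+1.54j, (-1.39+0.53j)],[(1.62-0.62j), (1.36+0.85j)]] + [[-0.45-1.54j, (-1.39-0.53j)], [1.62+0.62j, (1.36-0.85j)]]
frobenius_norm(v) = 5.14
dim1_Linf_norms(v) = [2.77, 3.24]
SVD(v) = [[-0.54, 0.84], [0.84, 0.54]] @ diag([4.968469881115595, 1.3081693470064086]) @ [[0.65, 0.76], [0.76, -0.65]]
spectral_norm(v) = 4.97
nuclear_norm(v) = 6.28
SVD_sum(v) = [[-1.75, -2.06], [2.7, 3.18]] + [[0.84, -0.71], [0.54, -0.46]]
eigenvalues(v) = [(0.9+2.38j), (0.9-2.38j)]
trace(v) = 1.81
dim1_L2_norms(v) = [2.92, 4.23]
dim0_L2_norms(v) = [3.37, 3.88]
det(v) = 6.50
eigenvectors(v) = [[(0.41-0.54j), 0.41+0.54j], [-0.73+0.00j, -0.73-0.00j]]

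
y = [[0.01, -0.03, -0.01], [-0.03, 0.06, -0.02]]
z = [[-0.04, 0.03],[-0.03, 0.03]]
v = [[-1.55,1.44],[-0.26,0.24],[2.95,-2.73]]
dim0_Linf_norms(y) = [0.03, 0.06, 0.02]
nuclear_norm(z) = 0.07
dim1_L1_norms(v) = [2.99, 0.5, 5.68]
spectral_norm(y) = 0.08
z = y @ v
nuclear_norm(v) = 4.56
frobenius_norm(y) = 0.08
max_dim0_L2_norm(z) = 0.05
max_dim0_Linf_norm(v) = 2.95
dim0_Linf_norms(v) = [2.95, 2.73]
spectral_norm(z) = 0.07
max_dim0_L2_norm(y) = 0.07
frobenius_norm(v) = 4.56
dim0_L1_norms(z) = [0.07, 0.06]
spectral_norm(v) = 4.56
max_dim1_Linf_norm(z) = 0.04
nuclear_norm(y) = 0.09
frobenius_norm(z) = 0.07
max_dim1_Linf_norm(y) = 0.06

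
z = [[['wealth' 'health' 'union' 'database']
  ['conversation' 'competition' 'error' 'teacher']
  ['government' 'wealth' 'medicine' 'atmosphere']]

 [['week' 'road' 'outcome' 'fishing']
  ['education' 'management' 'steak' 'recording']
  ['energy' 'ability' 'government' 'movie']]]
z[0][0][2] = 'union'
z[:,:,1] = [['health', 'competition', 'wealth'], ['road', 'management', 'ability']]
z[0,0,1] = 'health'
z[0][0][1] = 'health'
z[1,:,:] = [['week', 'road', 'outcome', 'fishing'], ['education', 'management', 'steak', 'recording'], ['energy', 'ability', 'government', 'movie']]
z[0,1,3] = 'teacher'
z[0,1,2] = 'error'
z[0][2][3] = 'atmosphere'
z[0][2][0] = 'government'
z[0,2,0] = 'government'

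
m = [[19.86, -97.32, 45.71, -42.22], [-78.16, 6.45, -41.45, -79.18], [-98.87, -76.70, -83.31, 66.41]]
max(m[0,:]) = 45.71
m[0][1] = -97.32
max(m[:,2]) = 45.71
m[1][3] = -79.18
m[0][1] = -97.32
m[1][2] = -41.45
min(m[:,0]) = -98.87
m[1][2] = -41.45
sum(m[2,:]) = -192.47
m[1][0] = -78.16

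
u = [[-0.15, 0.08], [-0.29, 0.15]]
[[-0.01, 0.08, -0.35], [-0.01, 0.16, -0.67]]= u @ [[-1.23, -0.93, 2.0], [-2.44, -0.70, -0.58]]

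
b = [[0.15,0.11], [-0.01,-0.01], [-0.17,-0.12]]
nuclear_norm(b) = 0.28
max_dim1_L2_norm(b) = 0.21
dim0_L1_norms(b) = [0.33, 0.24]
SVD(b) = [[-0.67, 0.53], [0.05, -0.67], [0.74, 0.52]] @ diag([0.27944315094772515, 0.0033949062441970077]) @ [[-0.81, -0.58], [-0.58, 0.81]]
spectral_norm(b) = 0.28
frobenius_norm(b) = 0.28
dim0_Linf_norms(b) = [0.17, 0.12]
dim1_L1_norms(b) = [0.26, 0.02, 0.29]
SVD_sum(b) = [[0.15, 0.11], [-0.01, -0.01], [-0.17, -0.12]] + [[-0.00,  0.00], [0.0,  -0.00], [-0.0,  0.00]]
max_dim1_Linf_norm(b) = 0.17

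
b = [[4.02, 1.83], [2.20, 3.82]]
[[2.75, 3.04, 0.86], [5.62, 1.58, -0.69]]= b @ [[0.02, 0.77, 0.40], [1.46, -0.03, -0.41]]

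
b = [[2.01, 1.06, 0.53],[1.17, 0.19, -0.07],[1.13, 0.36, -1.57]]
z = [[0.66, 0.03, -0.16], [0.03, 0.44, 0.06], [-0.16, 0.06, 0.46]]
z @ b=[[1.18,0.65,0.60],[0.64,0.14,-0.11],[0.27,0.01,-0.81]]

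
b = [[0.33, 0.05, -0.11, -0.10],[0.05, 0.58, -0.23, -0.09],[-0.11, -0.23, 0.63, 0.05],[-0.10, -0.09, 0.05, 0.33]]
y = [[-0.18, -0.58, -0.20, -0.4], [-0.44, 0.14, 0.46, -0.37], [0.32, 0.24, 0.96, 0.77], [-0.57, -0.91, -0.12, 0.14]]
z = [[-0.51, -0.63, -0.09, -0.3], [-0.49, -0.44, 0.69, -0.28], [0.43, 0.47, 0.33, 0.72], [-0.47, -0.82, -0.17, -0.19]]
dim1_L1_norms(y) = [1.36, 1.41, 2.29, 1.74]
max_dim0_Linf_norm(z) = 0.82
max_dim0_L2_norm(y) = 1.11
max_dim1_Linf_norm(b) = 0.63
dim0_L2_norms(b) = [0.37, 0.63, 0.68, 0.36]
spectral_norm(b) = 0.89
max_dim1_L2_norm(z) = 1.02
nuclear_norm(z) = 3.01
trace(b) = 1.87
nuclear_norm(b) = 1.87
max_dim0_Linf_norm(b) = 0.63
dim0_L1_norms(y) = [1.51, 1.87, 1.74, 1.68]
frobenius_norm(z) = 1.93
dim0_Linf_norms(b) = [0.33, 0.58, 0.63, 0.33]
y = b + z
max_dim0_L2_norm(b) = 0.68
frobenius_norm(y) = 2.00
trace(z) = -0.81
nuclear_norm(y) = 3.56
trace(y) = 1.06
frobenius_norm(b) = 1.06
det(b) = 0.03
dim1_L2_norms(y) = [0.75, 0.75, 1.29, 1.09]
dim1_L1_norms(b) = [0.59, 0.95, 1.02, 0.57]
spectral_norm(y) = 1.54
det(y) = -0.32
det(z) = 0.04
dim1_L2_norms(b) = [0.37, 0.63, 0.68, 0.36]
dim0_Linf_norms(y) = [0.57, 0.91, 0.96, 0.77]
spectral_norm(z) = 1.70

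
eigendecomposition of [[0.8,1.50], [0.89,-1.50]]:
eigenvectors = [[0.95,-0.47], [0.30,0.88]]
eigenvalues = [1.28, -1.98]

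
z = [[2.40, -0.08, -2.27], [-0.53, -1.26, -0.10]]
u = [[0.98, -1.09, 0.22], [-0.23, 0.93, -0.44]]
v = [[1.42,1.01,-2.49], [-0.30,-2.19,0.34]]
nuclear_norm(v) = 5.09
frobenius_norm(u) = 1.82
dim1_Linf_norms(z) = [2.4, 1.26]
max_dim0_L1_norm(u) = 2.02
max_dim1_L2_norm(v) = 3.04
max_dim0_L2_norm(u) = 1.43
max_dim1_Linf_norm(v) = 2.49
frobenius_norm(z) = 3.58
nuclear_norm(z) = 4.65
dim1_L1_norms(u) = [2.29, 1.6]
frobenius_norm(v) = 3.77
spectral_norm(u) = 1.76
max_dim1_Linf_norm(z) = 2.4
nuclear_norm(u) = 2.22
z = u + v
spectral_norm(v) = 3.35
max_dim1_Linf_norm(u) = 1.09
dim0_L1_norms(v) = [1.72, 3.2, 2.83]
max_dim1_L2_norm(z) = 3.3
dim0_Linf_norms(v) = [1.42, 2.19, 2.49]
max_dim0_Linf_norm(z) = 2.4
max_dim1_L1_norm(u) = 2.29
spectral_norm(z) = 3.32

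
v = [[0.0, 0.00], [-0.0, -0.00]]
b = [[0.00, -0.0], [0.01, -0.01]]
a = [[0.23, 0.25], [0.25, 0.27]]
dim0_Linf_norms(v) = [0.0, 0.0]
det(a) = -0.00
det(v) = 0.00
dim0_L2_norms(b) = [0.01, 0.01]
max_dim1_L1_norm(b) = 0.02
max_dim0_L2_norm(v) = 0.0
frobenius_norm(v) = 0.00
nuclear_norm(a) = 0.50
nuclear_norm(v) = 0.00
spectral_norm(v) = 0.00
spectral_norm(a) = 0.50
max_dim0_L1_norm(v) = 0.0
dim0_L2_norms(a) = [0.34, 0.37]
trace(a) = 0.50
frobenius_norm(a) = 0.50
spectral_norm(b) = 0.01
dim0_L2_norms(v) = [0.0, 0.0]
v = b @ a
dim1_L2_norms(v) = [0.0, 0.0]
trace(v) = 0.00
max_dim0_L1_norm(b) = 0.01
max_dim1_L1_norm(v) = 0.0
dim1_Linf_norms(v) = [0.0, 0.0]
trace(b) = -0.01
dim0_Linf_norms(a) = [0.25, 0.27]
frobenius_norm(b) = 0.01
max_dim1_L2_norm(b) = 0.01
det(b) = 0.00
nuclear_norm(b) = 0.01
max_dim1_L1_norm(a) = 0.52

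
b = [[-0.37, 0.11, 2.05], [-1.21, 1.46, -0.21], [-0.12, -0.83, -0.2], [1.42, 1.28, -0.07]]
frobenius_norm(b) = 3.52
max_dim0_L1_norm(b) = 3.68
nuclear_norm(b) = 6.08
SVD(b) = [[0.83, 0.38, 0.38], [-0.02, 0.68, -0.7], [0.08, -0.4, -0.08], [-0.55, 0.49, 0.60]] @ diag([2.1561964815910155, 2.1113486173831184, 1.8130978320677895]) @ [[-0.49, -0.33, 0.81], [-0.1, 0.94, 0.32], [0.86, -0.08, 0.5]]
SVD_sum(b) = [[-0.89, -0.59, 1.45],  [0.02, 0.02, -0.04],  [-0.08, -0.06, 0.14],  [0.58, 0.38, -0.95]] + [[-0.08, 0.75, 0.26], [-0.14, 1.35, 0.46], [0.08, -0.79, -0.27], [-0.1, 0.98, 0.33]] + [[0.6, -0.05, 0.35], [-1.09, 0.10, -0.63], [-0.12, 0.01, -0.07], [0.94, -0.09, 0.54]]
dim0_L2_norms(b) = [1.91, 2.11, 2.07]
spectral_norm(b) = 2.16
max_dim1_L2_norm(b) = 2.09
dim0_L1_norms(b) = [3.12, 3.68, 2.53]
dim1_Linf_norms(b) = [2.05, 1.46, 0.83, 1.42]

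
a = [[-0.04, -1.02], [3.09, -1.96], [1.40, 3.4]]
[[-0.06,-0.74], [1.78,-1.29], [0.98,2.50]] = a@[[0.6, 0.04], [0.04, 0.72]]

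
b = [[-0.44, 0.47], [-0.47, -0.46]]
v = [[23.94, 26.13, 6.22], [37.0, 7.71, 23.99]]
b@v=[[6.86,-7.87,8.54], [-28.27,-15.83,-13.96]]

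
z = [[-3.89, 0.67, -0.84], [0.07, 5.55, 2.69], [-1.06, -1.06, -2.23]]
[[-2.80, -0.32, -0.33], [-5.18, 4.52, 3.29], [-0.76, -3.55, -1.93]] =z @ [[0.31, -0.30, -0.05], [-1.34, -0.03, 0.21], [0.83, 1.75, 0.79]]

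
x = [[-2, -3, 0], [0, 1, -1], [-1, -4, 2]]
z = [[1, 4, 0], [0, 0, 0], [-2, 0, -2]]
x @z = [[-2, -8, 0], [2, 0, 2], [-5, -4, -4]]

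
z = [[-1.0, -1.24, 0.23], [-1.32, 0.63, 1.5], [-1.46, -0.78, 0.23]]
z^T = [[-1.0, -1.32, -1.46], [-1.24, 0.63, -0.78], [0.23, 1.5, 0.23]]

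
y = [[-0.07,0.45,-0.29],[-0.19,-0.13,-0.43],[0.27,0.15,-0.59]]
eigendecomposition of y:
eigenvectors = [[(0.7+0j), 0.70-0.00j, (-0.21+0j)], [(0.12+0.61j), (0.12-0.61j), (0.67+0j)], [0.33-0.12j, 0.33+0.12j, 0.71+0.00j]]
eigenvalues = [(-0.13+0.45j), (-0.13-0.45j), (-0.53+0j)]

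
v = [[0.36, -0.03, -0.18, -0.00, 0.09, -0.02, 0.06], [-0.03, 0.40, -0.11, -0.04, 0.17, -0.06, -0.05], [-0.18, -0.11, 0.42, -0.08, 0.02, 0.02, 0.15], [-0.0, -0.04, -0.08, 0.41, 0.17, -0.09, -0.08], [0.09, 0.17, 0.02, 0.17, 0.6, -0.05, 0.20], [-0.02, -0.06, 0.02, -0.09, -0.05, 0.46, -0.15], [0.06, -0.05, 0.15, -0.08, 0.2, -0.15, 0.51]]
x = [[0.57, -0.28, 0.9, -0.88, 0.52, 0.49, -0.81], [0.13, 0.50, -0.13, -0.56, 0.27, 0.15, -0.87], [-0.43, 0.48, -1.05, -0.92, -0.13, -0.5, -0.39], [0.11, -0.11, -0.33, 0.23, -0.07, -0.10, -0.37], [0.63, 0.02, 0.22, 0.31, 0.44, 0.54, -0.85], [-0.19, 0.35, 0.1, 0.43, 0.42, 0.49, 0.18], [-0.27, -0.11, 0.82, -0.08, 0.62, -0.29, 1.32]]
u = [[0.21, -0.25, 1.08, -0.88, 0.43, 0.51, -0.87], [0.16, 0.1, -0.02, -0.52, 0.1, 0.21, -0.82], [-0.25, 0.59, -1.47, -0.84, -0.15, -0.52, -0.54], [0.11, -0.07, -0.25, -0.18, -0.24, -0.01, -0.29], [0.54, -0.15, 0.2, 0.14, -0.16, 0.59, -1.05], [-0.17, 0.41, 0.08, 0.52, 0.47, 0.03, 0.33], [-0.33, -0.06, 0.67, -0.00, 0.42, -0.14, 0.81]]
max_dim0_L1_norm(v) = 1.3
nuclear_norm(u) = 6.54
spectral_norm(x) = 2.35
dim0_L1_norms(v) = [0.74, 0.86, 0.98, 0.87, 1.3, 0.85, 1.2]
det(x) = 0.06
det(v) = 0.00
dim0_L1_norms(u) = [1.77, 1.63, 3.77, 3.08, 1.97, 2.01, 4.71]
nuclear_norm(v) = 3.16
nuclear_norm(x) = 7.58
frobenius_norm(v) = 1.39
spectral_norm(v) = 0.88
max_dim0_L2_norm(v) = 0.68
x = v + u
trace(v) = 3.16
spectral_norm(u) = 2.30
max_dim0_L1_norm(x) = 4.79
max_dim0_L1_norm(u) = 4.71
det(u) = 0.00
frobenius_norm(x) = 3.64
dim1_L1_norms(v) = [0.74, 0.86, 0.98, 0.87, 1.3, 0.85, 1.2]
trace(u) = -0.66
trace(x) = 2.50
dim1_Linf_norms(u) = [1.08, 0.82, 1.47, 0.29, 1.05, 0.52, 0.81]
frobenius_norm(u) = 3.53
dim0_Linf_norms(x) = [0.63, 0.5, 1.05, 0.92, 0.62, 0.54, 1.32]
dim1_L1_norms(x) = [4.45, 2.61, 3.9, 1.32, 3.01, 2.16, 3.51]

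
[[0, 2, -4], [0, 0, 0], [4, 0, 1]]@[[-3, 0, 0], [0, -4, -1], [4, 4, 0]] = [[-16, -24, -2], [0, 0, 0], [-8, 4, 0]]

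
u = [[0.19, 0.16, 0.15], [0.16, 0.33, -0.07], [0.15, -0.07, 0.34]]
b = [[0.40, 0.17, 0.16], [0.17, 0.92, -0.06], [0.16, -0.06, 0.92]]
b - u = [[0.21,0.01,0.01],[0.01,0.59,0.01],[0.01,0.01,0.58]]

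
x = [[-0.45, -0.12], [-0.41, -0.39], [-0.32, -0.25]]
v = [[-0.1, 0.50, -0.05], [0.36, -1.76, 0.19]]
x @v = [[0.00, -0.01, -0.0], [-0.10, 0.48, -0.05], [-0.06, 0.28, -0.03]]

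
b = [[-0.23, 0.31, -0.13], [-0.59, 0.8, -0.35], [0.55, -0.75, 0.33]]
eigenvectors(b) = [[-0.27+0.00j,-0.76+0.00j,(-0.76-0j)], [-0.70+0.00j,-0.56-0.13j,(-0.56+0.13j)], [(0.66+0j),-0.3j,0.00+0.30j]]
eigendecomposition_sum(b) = [[-0.22+0.00j, 0.30+0.00j, (-0.13+0j)], [-0.58+0.00j, 0.80+0.00j, -0.35+0.00j], [(0.55+0j), (-0.75-0j), (0.33+0j)]] + [[(-0+0j), 0.00+0.00j, 0j], [-0.00-0.00j, 0j, 0.00+0.00j], [-0.00-0.00j, (-0+0j), (-0+0j)]] + [[-0.00-0.00j, -0j, -0j], [-0.00+0.00j, -0j, -0j], [-0.00+0.00j, -0.00-0.00j, (-0-0j)]]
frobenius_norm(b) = 1.50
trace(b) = 0.90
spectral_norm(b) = 1.50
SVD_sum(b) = [[-0.23, 0.31, -0.14], [-0.59, 0.80, -0.35], [0.55, -0.75, 0.33]] + [[-0.00, 0.0, 0.01], [-0.00, 0.00, 0.00], [-0.00, 0.0, 0.00]] + [[0.00, 0.0, 0.00],  [-0.00, -0.0, -0.00],  [-0.0, -0.00, -0.00]]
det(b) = 0.00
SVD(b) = [[-0.27, 0.9, -0.34], [-0.70, 0.05, 0.71], [0.66, 0.43, 0.62]] @ diag([1.500119161971653, 0.006398183044203242, 0.0012502556530036718]) @ [[0.56, -0.76, 0.33], [-0.45, 0.06, 0.89], [-0.7, -0.65, -0.31]]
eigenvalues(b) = [(0.9+0j), (-0+0j), (-0-0j)]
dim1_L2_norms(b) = [0.41, 1.05, 0.99]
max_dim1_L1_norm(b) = 1.74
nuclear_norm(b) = 1.51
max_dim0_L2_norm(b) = 1.14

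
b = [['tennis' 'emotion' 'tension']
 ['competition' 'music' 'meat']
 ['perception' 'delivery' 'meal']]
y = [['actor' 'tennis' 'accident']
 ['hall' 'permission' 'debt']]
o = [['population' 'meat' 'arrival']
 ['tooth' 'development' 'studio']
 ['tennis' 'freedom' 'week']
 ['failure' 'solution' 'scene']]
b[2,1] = 'delivery'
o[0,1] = 'meat'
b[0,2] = 'tension'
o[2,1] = 'freedom'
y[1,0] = 'hall'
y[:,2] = ['accident', 'debt']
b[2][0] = 'perception'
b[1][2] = 'meat'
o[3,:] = ['failure', 'solution', 'scene']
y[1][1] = 'permission'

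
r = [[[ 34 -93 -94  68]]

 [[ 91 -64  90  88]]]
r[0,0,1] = -93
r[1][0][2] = 90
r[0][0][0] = 34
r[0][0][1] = -93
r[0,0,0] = 34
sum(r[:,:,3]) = 156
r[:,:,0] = [[34], [91]]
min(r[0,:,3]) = 68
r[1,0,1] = -64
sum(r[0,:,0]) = 34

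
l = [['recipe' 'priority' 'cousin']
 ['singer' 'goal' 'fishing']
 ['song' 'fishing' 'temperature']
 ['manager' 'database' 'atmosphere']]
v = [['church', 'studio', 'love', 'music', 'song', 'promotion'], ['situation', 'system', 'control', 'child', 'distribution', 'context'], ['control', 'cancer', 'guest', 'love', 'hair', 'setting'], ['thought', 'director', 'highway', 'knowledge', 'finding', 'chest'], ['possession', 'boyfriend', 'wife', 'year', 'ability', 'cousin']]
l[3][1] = 'database'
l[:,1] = ['priority', 'goal', 'fishing', 'database']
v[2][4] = 'hair'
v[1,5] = 'context'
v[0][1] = 'studio'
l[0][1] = 'priority'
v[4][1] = 'boyfriend'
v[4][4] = 'ability'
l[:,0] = ['recipe', 'singer', 'song', 'manager']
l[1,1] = 'goal'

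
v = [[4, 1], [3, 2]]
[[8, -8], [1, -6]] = v@ [[3, -2], [-4, 0]]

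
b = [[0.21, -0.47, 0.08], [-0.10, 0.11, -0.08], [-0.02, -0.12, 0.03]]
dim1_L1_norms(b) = [0.76, 0.29, 0.17]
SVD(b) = [[-0.94, -0.08, -0.33], [0.28, -0.73, -0.62], [-0.19, -0.68, 0.71]] @ diag([0.552975014632425, 0.08585048431334147, 0.04948057735550219]) @ [[-0.40, 0.9, -0.19], [0.82, 0.44, 0.37], [-0.41, 0.0, 0.91]]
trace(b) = 0.35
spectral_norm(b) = 0.55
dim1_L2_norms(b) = [0.52, 0.17, 0.13]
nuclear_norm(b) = 0.69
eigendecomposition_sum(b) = [[0.22, -0.43, 0.14],[-0.08, 0.16, -0.05],[0.02, -0.03, 0.01]] + [[-0.02, -0.07, -0.03],[-0.02, -0.05, -0.02],[-0.02, -0.06, -0.02]] + [[0.01, 0.03, -0.04], [0.0, 0.00, -0.00], [-0.01, -0.03, 0.04]]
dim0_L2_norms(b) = [0.23, 0.5, 0.12]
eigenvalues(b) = [0.39, -0.1, 0.06]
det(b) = -0.00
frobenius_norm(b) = 0.56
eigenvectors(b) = [[-0.93,0.64,-0.65], [0.35,0.52,-0.08], [-0.06,0.57,0.76]]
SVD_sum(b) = [[0.21, -0.47, 0.1], [-0.06, 0.14, -0.03], [0.04, -0.09, 0.02]] + [[-0.01, -0.0, -0.00], [-0.05, -0.03, -0.02], [-0.05, -0.03, -0.02]] + [[0.01, -0.00, -0.01],[0.01, -0.0, -0.03],[-0.01, 0.00, 0.03]]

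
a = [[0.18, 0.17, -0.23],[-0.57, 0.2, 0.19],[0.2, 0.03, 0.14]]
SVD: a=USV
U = [[-0.31, 0.89, -0.33], [0.93, 0.21, -0.3], [-0.20, -0.40, -0.89]]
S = [0.68, 0.29, 0.19]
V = [[-0.93, 0.19, 0.33], [-0.14, 0.63, -0.77], [-0.35, -0.76, -0.56]]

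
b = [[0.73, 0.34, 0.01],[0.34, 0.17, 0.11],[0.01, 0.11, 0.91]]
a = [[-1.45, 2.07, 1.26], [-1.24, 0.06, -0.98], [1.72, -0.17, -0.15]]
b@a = [[-1.46,1.53,0.59], [-0.51,0.70,0.25], [1.41,-0.13,-0.23]]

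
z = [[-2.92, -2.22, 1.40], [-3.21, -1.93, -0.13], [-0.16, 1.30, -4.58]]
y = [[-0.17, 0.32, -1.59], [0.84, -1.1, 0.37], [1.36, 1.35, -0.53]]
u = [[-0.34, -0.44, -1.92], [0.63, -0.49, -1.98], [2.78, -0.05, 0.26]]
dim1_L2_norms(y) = [1.63, 1.43, 1.99]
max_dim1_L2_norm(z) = 4.76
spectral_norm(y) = 2.21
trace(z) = -9.43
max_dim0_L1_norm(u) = 4.16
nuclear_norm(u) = 5.72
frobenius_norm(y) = 2.94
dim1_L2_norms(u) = [2.0, 2.13, 2.79]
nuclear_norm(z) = 10.10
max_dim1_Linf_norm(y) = 1.59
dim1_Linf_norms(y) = [1.59, 1.1, 1.36]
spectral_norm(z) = 5.80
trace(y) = -1.80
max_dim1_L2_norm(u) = 2.79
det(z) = 0.01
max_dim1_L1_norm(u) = 3.1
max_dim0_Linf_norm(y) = 1.59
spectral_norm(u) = 2.88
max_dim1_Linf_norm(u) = 2.78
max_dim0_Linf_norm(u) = 2.78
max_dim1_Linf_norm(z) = 4.58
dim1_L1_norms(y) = [2.08, 2.31, 3.24]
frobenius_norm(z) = 7.22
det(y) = -3.89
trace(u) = -0.57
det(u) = 0.02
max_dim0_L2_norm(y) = 1.77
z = u @ y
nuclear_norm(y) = 4.91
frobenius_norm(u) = 4.04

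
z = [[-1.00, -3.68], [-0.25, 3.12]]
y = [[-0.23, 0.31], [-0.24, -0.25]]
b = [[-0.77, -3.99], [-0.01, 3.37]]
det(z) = -4.04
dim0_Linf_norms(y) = [0.24, 0.31]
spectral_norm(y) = 0.40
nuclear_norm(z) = 5.69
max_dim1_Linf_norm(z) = 3.68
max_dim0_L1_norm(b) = 7.36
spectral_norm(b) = 5.26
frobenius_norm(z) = 4.93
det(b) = -2.63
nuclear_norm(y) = 0.73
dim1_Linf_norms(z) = [3.68, 3.12]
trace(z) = 2.12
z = y + b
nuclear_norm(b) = 5.76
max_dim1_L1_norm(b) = 4.76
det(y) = 0.13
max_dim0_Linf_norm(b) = 3.99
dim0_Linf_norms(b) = [0.77, 3.99]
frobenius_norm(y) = 0.52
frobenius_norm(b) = 5.28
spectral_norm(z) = 4.86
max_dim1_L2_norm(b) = 4.06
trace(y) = -0.48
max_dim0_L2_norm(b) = 5.22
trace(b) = 2.60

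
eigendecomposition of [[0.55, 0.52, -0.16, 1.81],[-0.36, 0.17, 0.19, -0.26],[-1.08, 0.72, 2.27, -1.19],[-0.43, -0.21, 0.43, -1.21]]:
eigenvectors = [[0.06+0.00j,(-0.82+0j),-0.31+0.27j,-0.31-0.27j],[0.07+0.00j,-0.23+0.00j,-0.79+0.00j,-0.79-0.00j],[(0.99+0j),-0.03+0.00j,(0.28+0.1j),0.28-0.10j],[(0.12+0j),0.53+0.00j,0.32-0.08j,(0.32+0.08j)]]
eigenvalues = [(2.12+0j), (-0.48+0j), (0.07+0.07j), (0.07-0.07j)]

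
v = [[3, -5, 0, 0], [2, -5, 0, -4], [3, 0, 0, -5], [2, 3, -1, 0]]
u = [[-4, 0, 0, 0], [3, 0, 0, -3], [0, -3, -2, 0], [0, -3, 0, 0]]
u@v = [[-12, 20, 0, 0], [3, -24, 3, 0], [-12, 15, 0, 22], [-6, 15, 0, 12]]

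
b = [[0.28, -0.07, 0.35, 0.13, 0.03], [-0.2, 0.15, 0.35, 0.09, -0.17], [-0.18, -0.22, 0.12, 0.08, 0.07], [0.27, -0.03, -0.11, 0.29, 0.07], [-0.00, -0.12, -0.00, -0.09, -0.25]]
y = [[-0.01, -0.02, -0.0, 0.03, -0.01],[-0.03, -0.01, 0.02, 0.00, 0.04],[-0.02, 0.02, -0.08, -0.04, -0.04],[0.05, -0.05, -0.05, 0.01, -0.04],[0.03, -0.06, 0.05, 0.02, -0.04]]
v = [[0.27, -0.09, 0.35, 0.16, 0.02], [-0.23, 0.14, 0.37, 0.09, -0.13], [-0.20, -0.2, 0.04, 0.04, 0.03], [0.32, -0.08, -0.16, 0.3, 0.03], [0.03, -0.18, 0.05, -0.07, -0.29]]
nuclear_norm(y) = 0.35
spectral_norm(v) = 0.60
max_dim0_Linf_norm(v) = 0.37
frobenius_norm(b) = 0.90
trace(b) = 0.59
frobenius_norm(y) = 0.18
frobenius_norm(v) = 0.95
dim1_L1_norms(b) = [0.86, 0.96, 0.67, 0.77, 0.46]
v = y + b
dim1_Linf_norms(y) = [0.03, 0.04, 0.08, 0.05, 0.06]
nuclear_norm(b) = 1.89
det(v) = -0.01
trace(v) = 0.46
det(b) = -0.01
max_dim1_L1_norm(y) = 0.2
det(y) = 0.00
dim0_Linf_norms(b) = [0.28, 0.22, 0.35, 0.29, 0.25]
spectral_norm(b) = 0.55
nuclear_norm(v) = 1.97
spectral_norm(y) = 0.12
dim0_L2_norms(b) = [0.47, 0.3, 0.52, 0.35, 0.32]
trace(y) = -0.13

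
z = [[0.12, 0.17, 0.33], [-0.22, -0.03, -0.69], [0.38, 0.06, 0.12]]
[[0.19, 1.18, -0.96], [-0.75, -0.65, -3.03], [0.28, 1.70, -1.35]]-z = [[0.07, 1.01, -1.29], [-0.53, -0.62, -2.34], [-0.10, 1.64, -1.47]]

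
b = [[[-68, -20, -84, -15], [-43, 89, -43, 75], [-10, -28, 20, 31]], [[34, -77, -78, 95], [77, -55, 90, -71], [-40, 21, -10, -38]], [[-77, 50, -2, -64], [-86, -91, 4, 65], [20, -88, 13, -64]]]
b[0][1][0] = -43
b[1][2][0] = -40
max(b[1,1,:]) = 90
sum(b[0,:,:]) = -96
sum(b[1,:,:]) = -52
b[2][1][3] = 65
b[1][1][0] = 77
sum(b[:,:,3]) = 14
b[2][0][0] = -77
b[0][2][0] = -10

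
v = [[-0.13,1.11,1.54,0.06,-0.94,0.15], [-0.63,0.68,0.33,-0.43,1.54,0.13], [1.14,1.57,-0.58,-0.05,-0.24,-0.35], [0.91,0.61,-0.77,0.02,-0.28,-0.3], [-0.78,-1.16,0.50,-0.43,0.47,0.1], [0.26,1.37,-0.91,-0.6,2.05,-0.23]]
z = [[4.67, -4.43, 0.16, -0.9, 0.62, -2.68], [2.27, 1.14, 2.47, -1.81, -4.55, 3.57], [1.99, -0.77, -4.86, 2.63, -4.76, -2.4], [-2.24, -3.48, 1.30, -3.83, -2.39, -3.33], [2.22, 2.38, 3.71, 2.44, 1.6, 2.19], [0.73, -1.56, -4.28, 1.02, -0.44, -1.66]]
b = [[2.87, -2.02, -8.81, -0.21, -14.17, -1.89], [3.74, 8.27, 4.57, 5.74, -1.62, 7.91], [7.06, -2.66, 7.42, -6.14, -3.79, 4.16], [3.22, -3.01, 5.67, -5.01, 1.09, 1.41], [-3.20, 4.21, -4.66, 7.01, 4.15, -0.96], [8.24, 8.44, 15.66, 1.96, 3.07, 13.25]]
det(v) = 0.00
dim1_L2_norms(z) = [7.06, 7.02, 7.97, 7.09, 6.14, 5.03]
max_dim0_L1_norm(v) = 6.5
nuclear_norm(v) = 8.78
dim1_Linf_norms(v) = [1.54, 1.54, 1.57, 0.91, 1.16, 2.05]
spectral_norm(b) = 29.51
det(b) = 1.13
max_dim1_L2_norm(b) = 23.94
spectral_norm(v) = 3.40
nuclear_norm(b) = 64.87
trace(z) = -2.94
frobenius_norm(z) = 16.61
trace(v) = 0.23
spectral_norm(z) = 10.64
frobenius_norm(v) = 4.93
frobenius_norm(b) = 38.04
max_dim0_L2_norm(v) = 2.8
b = v @ z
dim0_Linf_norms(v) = [1.14, 1.57, 1.54, 0.6, 2.05, 0.35]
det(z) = -1997.15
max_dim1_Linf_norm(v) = 2.05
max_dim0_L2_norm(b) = 21.28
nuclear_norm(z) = 34.92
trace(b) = 30.95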